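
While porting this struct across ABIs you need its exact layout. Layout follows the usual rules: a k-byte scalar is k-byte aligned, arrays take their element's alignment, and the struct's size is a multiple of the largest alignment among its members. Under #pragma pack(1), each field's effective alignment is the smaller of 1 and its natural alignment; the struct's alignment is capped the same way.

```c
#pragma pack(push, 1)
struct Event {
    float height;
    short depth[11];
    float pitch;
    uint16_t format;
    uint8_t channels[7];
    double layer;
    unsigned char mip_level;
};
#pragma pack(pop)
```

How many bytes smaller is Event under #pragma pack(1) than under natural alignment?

16

natural layout:
  height at 0 (size 4, align 4) → ends 4
  depth at 4 (size 22, align 2) → ends 26
  pad 2 to align 4 for pitch
  pitch at 28 (size 4, align 4) → ends 32
  format at 32 (size 2, align 2) → ends 34
  channels at 34 (size 7, align 1) → ends 41
  pad 7 to align 8 for layer
  layer at 48 (size 8, align 8) → ends 56
  mip_level at 56 (size 1, align 1) → ends 57
  tail pad 7 to reach multiple of 8
  total 64 bytes, alignment 8
packed(1) layout:
  height at 0 (size 4, align 1) → ends 4
  depth at 4 (size 22, align 1) → ends 26
  pitch at 26 (size 4, align 1) → ends 30
  format at 30 (size 2, align 1) → ends 32
  channels at 32 (size 7, align 1) → ends 39
  layer at 39 (size 8, align 1) → ends 47
  mip_level at 47 (size 1, align 1) → ends 48
  total 48 bytes, alignment 1
64 − 48 = 16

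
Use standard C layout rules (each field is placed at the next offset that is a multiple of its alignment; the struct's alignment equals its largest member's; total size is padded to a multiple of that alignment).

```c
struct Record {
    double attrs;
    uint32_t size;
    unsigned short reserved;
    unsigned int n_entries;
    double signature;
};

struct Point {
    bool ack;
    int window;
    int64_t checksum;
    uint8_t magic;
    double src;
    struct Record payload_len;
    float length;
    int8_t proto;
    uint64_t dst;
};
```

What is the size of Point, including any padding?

80

Record: @0: attrs [8B, align 8] → 8; @8: size [4B, align 4] → 12; @12: reserved [2B, align 2] → 14; +2 pad (align 4); @16: n_entries [4B, align 4] → 20; +4 pad (align 8); @24: signature [8B, align 8] → 32; size 32, align 8
@0: ack [1B, align 1] → 1
+3 pad (align 4)
@4: window [4B, align 4] → 8
@8: checksum [8B, align 8] → 16
@16: magic [1B, align 1] → 17
+7 pad (align 8)
@24: src [8B, align 8] → 32
@32: payload_len [32B, align 8] → 64
@64: length [4B, align 4] → 68
@68: proto [1B, align 1] → 69
+3 pad (align 8)
@72: dst [8B, align 8] → 80
size 80, align 8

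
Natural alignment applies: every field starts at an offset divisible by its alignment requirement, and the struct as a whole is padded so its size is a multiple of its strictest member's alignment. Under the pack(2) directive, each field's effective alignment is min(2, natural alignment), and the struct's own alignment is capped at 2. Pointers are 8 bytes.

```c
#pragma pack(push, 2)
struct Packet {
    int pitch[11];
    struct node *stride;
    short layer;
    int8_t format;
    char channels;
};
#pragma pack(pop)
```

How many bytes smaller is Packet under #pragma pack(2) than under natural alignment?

natural layout:
  @0: pitch [44B, align 4] → 44
  +4 pad (align 8)
  @48: stride [8B, align 8] → 56
  @56: layer [2B, align 2] → 58
  @58: format [1B, align 1] → 59
  @59: channels [1B, align 1] → 60
  +4 tail pad (align 8)
  size 64, align 8
packed(2) layout:
  @0: pitch [44B, align 2] → 44
  @44: stride [8B, align 2] → 52
  @52: layer [2B, align 2] → 54
  @54: format [1B, align 1] → 55
  @55: channels [1B, align 1] → 56
  size 56, align 2
64 − 56 = 8

8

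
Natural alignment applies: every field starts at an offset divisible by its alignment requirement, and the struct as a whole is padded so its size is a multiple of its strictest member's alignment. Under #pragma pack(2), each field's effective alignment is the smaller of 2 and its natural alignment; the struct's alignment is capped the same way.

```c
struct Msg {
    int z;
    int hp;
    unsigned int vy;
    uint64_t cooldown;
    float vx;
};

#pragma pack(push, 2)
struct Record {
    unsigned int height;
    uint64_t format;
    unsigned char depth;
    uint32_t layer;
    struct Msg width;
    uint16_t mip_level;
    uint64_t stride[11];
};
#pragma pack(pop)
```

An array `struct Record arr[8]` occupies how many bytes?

Msg: 0..4  z  (4B, 4-aligned); 4..8  hp  (4B, 4-aligned); 8..12  vy  (4B, 4-aligned); 12..16  -- padding (4B); 16..24  cooldown  (8B, 8-aligned); 24..28  vx  (4B, 4-aligned); 28..32  -- tail padding (4B); sizeof = 32, alignof = 8
0..4  height  (4B, 2-aligned)
4..12  format  (8B, 2-aligned)
12..13  depth  (1B, 1-aligned)
13..14  -- padding (1B)
14..18  layer  (4B, 2-aligned)
18..50  width  (32B, 2-aligned)
50..52  mip_level  (2B, 2-aligned)
52..140  stride  (88B, 2-aligned)
sizeof = 140, alignof = 2
array of 8: 8 × 140 = 1120

1120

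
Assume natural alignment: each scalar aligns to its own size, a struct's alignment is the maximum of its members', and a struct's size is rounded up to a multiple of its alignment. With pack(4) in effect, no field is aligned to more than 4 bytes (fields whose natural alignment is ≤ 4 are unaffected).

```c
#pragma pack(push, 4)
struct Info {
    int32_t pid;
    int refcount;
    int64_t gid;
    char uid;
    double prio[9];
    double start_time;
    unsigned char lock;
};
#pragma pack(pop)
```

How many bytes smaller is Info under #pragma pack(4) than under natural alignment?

natural layout:
  pid at 0 (size 4, align 4) → ends 4
  refcount at 4 (size 4, align 4) → ends 8
  gid at 8 (size 8, align 8) → ends 16
  uid at 16 (size 1, align 1) → ends 17
  pad 7 to align 8 for prio
  prio at 24 (size 72, align 8) → ends 96
  start_time at 96 (size 8, align 8) → ends 104
  lock at 104 (size 1, align 1) → ends 105
  tail pad 7 to reach multiple of 8
  total 112 bytes, alignment 8
packed(4) layout:
  pid at 0 (size 4, align 4) → ends 4
  refcount at 4 (size 4, align 4) → ends 8
  gid at 8 (size 8, align 4) → ends 16
  uid at 16 (size 1, align 1) → ends 17
  pad 3 to align 4 for prio
  prio at 20 (size 72, align 4) → ends 92
  start_time at 92 (size 8, align 4) → ends 100
  lock at 100 (size 1, align 1) → ends 101
  tail pad 3 to reach multiple of 4
  total 104 bytes, alignment 4
112 − 104 = 8

8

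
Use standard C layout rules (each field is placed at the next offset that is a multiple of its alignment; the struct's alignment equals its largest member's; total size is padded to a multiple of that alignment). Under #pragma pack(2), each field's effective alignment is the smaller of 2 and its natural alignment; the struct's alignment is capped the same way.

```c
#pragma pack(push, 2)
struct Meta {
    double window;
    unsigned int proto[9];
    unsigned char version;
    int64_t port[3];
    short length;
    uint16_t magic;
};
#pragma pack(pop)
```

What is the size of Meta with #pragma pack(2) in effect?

@0: window [8B, align 2] → 8
@8: proto [36B, align 2] → 44
@44: version [1B, align 1] → 45
+1 pad (align 2)
@46: port [24B, align 2] → 70
@70: length [2B, align 2] → 72
@72: magic [2B, align 2] → 74
size 74, align 2

74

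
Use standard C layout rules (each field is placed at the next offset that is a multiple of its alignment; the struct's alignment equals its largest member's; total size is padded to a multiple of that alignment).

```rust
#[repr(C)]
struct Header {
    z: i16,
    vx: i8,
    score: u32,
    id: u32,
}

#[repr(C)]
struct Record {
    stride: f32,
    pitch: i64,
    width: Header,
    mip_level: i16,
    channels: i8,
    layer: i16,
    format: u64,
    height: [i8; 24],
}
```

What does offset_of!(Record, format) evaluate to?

40

Header: z at 0 (size 2, align 2) → ends 2; vx at 2 (size 1, align 1) → ends 3; pad 1 to align 4 for score; score at 4 (size 4, align 4) → ends 8; id at 8 (size 4, align 4) → ends 12; total 12 bytes, alignment 4
stride at 0 (size 4, align 4) → ends 4
pad 4 to align 8 for pitch
pitch at 8 (size 8, align 8) → ends 16
width at 16 (size 12, align 4) → ends 28
mip_level at 28 (size 2, align 2) → ends 30
channels at 30 (size 1, align 1) → ends 31
pad 1 to align 2 for layer
layer at 32 (size 2, align 2) → ends 34
pad 6 to align 8 for format
format at 40 (size 8, align 8) → ends 48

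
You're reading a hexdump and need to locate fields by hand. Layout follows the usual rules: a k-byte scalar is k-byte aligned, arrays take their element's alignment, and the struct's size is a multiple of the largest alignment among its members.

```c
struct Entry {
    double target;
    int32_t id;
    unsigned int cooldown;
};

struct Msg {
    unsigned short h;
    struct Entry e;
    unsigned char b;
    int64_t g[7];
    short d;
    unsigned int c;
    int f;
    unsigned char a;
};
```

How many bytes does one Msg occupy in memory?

104 bytes

Entry: target at 0 (size 8, align 8) → ends 8; id at 8 (size 4, align 4) → ends 12; cooldown at 12 (size 4, align 4) → ends 16; total 16 bytes, alignment 8
h at 0 (size 2, align 2) → ends 2
pad 6 to align 8 for e
e at 8 (size 16, align 8) → ends 24
b at 24 (size 1, align 1) → ends 25
pad 7 to align 8 for g
g at 32 (size 56, align 8) → ends 88
d at 88 (size 2, align 2) → ends 90
pad 2 to align 4 for c
c at 92 (size 4, align 4) → ends 96
f at 96 (size 4, align 4) → ends 100
a at 100 (size 1, align 1) → ends 101
tail pad 3 to reach multiple of 8
total 104 bytes, alignment 8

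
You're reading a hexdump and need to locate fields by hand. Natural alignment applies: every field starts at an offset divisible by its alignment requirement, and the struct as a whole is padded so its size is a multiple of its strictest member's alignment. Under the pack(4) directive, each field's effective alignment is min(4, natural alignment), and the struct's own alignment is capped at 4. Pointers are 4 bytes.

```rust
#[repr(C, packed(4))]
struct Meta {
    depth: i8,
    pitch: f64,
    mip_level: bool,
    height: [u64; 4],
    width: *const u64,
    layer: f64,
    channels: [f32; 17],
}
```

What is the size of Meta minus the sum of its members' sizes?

@0: depth [1B, align 1] → 1
+3 pad (align 4)
@4: pitch [8B, align 4] → 12
@12: mip_level [1B, align 1] → 13
+3 pad (align 4)
@16: height [32B, align 4] → 48
@48: width [4B, align 4] → 52
@52: layer [8B, align 4] → 60
@60: channels [68B, align 4] → 128
size 128, align 4
data bytes 122, size 128 → padding 6

6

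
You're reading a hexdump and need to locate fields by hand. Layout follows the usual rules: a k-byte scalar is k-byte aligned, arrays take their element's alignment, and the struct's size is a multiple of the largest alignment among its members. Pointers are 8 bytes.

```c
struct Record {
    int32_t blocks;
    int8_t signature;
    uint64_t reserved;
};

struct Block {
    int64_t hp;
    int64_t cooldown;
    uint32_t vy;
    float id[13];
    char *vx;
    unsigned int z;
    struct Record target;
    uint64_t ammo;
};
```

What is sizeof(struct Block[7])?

Record: blocks at 0 (size 4, align 4) → ends 4; signature at 4 (size 1, align 1) → ends 5; pad 3 to align 8 for reserved; reserved at 8 (size 8, align 8) → ends 16; total 16 bytes, alignment 8
hp at 0 (size 8, align 8) → ends 8
cooldown at 8 (size 8, align 8) → ends 16
vy at 16 (size 4, align 4) → ends 20
id at 20 (size 52, align 4) → ends 72
vx at 72 (size 8, align 8) → ends 80
z at 80 (size 4, align 4) → ends 84
pad 4 to align 8 for target
target at 88 (size 16, align 8) → ends 104
ammo at 104 (size 8, align 8) → ends 112
total 112 bytes, alignment 8
array of 7: 7 × 112 = 784

784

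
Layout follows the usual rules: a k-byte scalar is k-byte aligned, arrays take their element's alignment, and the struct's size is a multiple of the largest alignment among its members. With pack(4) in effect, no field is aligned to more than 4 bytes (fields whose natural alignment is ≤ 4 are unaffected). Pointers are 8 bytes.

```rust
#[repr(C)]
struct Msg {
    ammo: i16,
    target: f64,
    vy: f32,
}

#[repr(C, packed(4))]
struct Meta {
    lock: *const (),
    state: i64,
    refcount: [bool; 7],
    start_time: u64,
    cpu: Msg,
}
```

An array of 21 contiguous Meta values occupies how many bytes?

1176

Msg: 0..2  ammo  (2B, 2-aligned); 2..8  -- padding (6B); 8..16  target  (8B, 8-aligned); 16..20  vy  (4B, 4-aligned); 20..24  -- tail padding (4B); sizeof = 24, alignof = 8
0..8  lock  (8B, 4-aligned)
8..16  state  (8B, 4-aligned)
16..23  refcount  (7B, 1-aligned)
23..24  -- padding (1B)
24..32  start_time  (8B, 4-aligned)
32..56  cpu  (24B, 4-aligned)
sizeof = 56, alignof = 4
array of 21: 21 × 56 = 1176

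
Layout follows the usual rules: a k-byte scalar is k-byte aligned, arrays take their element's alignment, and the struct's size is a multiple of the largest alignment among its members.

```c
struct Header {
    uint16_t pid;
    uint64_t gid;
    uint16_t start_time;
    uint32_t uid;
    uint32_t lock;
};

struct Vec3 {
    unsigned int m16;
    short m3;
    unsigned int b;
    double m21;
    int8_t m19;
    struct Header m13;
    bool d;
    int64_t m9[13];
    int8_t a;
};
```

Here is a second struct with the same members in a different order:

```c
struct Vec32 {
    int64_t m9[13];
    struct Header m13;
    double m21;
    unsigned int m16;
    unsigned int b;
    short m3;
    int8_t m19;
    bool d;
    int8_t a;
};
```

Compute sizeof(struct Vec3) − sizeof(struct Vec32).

Header: pid at 0 (size 2, align 2) → ends 2; pad 6 to align 8 for gid; gid at 8 (size 8, align 8) → ends 16; start_time at 16 (size 2, align 2) → ends 18; pad 2 to align 4 for uid; uid at 20 (size 4, align 4) → ends 24; lock at 24 (size 4, align 4) → ends 28; tail pad 4 to reach multiple of 8; total 32 bytes, alignment 8
m16 at 0 (size 4, align 4) → ends 4
m3 at 4 (size 2, align 2) → ends 6
pad 2 to align 4 for b
b at 8 (size 4, align 4) → ends 12
pad 4 to align 8 for m21
m21 at 16 (size 8, align 8) → ends 24
m19 at 24 (size 1, align 1) → ends 25
pad 7 to align 8 for m13
m13 at 32 (size 32, align 8) → ends 64
d at 64 (size 1, align 1) → ends 65
pad 7 to align 8 for m9
m9 at 72 (size 104, align 8) → ends 176
a at 176 (size 1, align 1) → ends 177
tail pad 7 to reach multiple of 8
total 184 bytes, alignment 8
— Vec32 —
m9 at 0 (size 104, align 8) → ends 104
m13 at 104 (size 32, align 8) → ends 136
m21 at 136 (size 8, align 8) → ends 144
m16 at 144 (size 4, align 4) → ends 148
b at 148 (size 4, align 4) → ends 152
m3 at 152 (size 2, align 2) → ends 154
m19 at 154 (size 1, align 1) → ends 155
d at 155 (size 1, align 1) → ends 156
a at 156 (size 1, align 1) → ends 157
tail pad 3 to reach multiple of 8
total 160 bytes, alignment 8
184 − 160 = 24

24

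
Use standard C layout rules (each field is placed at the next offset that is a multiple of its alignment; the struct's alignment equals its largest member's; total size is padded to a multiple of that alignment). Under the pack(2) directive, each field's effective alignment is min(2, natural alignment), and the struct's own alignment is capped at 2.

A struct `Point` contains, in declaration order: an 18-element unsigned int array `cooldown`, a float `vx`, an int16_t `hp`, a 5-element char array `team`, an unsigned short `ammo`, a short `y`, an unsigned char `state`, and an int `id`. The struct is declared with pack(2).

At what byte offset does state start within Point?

0..72  cooldown  (72B, 2-aligned)
72..76  vx  (4B, 2-aligned)
76..78  hp  (2B, 2-aligned)
78..83  team  (5B, 1-aligned)
83..84  -- padding (1B)
84..86  ammo  (2B, 2-aligned)
86..88  y  (2B, 2-aligned)
88..89  state  (1B, 1-aligned)

88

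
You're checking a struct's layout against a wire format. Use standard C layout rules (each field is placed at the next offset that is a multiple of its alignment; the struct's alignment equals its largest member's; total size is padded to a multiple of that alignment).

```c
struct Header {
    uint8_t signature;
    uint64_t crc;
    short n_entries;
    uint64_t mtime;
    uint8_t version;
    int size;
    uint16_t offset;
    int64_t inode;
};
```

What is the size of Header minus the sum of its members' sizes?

22

@0: signature [1B, align 1] → 1
+7 pad (align 8)
@8: crc [8B, align 8] → 16
@16: n_entries [2B, align 2] → 18
+6 pad (align 8)
@24: mtime [8B, align 8] → 32
@32: version [1B, align 1] → 33
+3 pad (align 4)
@36: size [4B, align 4] → 40
@40: offset [2B, align 2] → 42
+6 pad (align 8)
@48: inode [8B, align 8] → 56
size 56, align 8
data bytes 34, size 56 → padding 22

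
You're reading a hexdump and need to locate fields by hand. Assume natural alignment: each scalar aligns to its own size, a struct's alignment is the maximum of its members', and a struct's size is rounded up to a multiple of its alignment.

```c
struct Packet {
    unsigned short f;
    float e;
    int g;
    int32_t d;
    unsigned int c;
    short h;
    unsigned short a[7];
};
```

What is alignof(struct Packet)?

4

member alignments: f=2, e=4, g=4, d=4, c=4, h=2, a=2
max = 4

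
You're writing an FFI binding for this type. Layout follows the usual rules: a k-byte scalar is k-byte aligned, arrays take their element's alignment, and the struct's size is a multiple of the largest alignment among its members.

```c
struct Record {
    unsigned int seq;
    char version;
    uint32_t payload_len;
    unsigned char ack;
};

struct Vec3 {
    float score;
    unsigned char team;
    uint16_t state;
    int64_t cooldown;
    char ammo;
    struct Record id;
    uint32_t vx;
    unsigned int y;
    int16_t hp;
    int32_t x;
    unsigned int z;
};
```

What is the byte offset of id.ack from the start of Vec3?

Record: 0..4  seq  (4B, 4-aligned); 4..5  version  (1B, 1-aligned); 5..8  -- padding (3B); 8..12  payload_len  (4B, 4-aligned); 12..13  ack  (1B, 1-aligned); 13..16  -- tail padding (3B); sizeof = 16, alignof = 4
0..4  score  (4B, 4-aligned)
4..5  team  (1B, 1-aligned)
5..6  -- padding (1B)
6..8  state  (2B, 2-aligned)
8..16  cooldown  (8B, 8-aligned)
16..17  ammo  (1B, 1-aligned)
17..20  -- padding (3B)
20..36  id  (16B, 4-aligned)
within Record: ack at 12
20 + 12 = 32

32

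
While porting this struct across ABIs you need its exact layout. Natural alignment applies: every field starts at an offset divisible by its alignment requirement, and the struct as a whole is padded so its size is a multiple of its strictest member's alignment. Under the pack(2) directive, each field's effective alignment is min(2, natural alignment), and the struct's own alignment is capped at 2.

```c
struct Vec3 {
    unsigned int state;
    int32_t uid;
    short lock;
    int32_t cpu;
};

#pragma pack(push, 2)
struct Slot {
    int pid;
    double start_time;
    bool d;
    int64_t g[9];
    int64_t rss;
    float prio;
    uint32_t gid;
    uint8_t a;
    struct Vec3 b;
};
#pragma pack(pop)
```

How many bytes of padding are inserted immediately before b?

Vec3: 0..4  state  (4B, 4-aligned); 4..8  uid  (4B, 4-aligned); 8..10  lock  (2B, 2-aligned); 10..12  -- padding (2B); 12..16  cpu  (4B, 4-aligned); sizeof = 16, alignof = 4
0..4  pid  (4B, 2-aligned)
4..12  start_time  (8B, 2-aligned)
12..13  d  (1B, 1-aligned)
13..14  -- padding (1B)
14..86  g  (72B, 2-aligned)
86..94  rss  (8B, 2-aligned)
94..98  prio  (4B, 2-aligned)
98..102  gid  (4B, 2-aligned)
102..103  a  (1B, 1-aligned)
103..104  -- padding (1B)
104..120  b  (16B, 2-aligned)

1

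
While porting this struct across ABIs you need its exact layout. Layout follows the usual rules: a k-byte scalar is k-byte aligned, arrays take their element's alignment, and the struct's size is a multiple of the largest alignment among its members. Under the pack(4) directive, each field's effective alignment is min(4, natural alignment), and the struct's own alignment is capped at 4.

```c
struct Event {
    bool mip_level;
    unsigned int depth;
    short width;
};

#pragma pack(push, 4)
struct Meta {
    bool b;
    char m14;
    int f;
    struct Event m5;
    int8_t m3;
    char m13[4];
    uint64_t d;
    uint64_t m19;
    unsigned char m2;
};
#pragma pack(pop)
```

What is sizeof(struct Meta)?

48

Event: @0: mip_level [1B, align 1] → 1; +3 pad (align 4); @4: depth [4B, align 4] → 8; @8: width [2B, align 2] → 10; +2 tail pad (align 4); size 12, align 4
@0: b [1B, align 1] → 1
@1: m14 [1B, align 1] → 2
+2 pad (align 4)
@4: f [4B, align 4] → 8
@8: m5 [12B, align 4] → 20
@20: m3 [1B, align 1] → 21
@21: m13 [4B, align 1] → 25
+3 pad (align 4)
@28: d [8B, align 4] → 36
@36: m19 [8B, align 4] → 44
@44: m2 [1B, align 1] → 45
+3 tail pad (align 4)
size 48, align 4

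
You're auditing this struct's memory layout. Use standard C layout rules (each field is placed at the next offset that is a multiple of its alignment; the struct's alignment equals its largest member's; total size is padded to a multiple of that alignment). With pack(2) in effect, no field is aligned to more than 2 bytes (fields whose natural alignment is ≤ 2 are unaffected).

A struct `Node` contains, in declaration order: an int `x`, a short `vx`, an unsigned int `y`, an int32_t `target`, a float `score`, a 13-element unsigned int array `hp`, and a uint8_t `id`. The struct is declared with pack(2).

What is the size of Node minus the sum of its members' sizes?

x at 0 (size 4, align 2) → ends 4
vx at 4 (size 2, align 2) → ends 6
y at 6 (size 4, align 2) → ends 10
target at 10 (size 4, align 2) → ends 14
score at 14 (size 4, align 2) → ends 18
hp at 18 (size 52, align 2) → ends 70
id at 70 (size 1, align 1) → ends 71
tail pad 1 to reach multiple of 2
total 72 bytes, alignment 2
data bytes 71, size 72 → padding 1

1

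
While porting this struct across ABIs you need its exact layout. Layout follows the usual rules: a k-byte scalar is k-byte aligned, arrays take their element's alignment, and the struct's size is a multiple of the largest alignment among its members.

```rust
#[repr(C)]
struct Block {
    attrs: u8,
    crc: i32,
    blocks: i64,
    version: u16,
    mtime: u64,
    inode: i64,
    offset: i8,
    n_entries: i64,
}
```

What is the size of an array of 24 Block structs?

1344

0..1  attrs  (1B, 1-aligned)
1..4  -- padding (3B)
4..8  crc  (4B, 4-aligned)
8..16  blocks  (8B, 8-aligned)
16..18  version  (2B, 2-aligned)
18..24  -- padding (6B)
24..32  mtime  (8B, 8-aligned)
32..40  inode  (8B, 8-aligned)
40..41  offset  (1B, 1-aligned)
41..48  -- padding (7B)
48..56  n_entries  (8B, 8-aligned)
sizeof = 56, alignof = 8
array of 24: 24 × 56 = 1344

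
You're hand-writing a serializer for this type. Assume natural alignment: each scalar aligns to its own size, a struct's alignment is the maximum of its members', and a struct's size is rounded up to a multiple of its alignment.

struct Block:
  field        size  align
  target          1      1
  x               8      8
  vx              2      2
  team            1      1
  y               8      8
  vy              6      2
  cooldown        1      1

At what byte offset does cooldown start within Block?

@0: target [1B, align 1] → 1
+7 pad (align 8)
@8: x [8B, align 8] → 16
@16: vx [2B, align 2] → 18
@18: team [1B, align 1] → 19
+5 pad (align 8)
@24: y [8B, align 8] → 32
@32: vy [6B, align 2] → 38
@38: cooldown [1B, align 1] → 39

38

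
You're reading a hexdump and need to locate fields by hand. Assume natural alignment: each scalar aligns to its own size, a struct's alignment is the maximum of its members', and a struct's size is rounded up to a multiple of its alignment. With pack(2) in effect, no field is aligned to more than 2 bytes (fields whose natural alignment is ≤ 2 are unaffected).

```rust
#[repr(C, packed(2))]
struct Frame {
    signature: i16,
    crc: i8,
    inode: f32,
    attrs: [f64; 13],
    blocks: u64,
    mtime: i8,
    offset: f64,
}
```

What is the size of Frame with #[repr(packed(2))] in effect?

130

0..2  signature  (2B, 2-aligned)
2..3  crc  (1B, 1-aligned)
3..4  -- padding (1B)
4..8  inode  (4B, 2-aligned)
8..112  attrs  (104B, 2-aligned)
112..120  blocks  (8B, 2-aligned)
120..121  mtime  (1B, 1-aligned)
121..122  -- padding (1B)
122..130  offset  (8B, 2-aligned)
sizeof = 130, alignof = 2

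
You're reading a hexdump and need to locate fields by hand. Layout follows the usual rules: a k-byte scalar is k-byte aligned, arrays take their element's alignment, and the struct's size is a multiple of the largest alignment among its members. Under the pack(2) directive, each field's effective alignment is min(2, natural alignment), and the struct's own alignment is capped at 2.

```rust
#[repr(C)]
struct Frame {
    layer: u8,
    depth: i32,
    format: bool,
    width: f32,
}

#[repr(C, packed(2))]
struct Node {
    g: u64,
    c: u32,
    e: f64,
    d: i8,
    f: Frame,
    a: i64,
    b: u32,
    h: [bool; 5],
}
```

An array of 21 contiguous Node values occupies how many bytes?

1176

Frame: layer at 0 (size 1, align 1) → ends 1; pad 3 to align 4 for depth; depth at 4 (size 4, align 4) → ends 8; format at 8 (size 1, align 1) → ends 9; pad 3 to align 4 for width; width at 12 (size 4, align 4) → ends 16; total 16 bytes, alignment 4
g at 0 (size 8, align 2) → ends 8
c at 8 (size 4, align 2) → ends 12
e at 12 (size 8, align 2) → ends 20
d at 20 (size 1, align 1) → ends 21
pad 1 to align 2 for f
f at 22 (size 16, align 2) → ends 38
a at 38 (size 8, align 2) → ends 46
b at 46 (size 4, align 2) → ends 50
h at 50 (size 5, align 1) → ends 55
tail pad 1 to reach multiple of 2
total 56 bytes, alignment 2
array of 21: 21 × 56 = 1176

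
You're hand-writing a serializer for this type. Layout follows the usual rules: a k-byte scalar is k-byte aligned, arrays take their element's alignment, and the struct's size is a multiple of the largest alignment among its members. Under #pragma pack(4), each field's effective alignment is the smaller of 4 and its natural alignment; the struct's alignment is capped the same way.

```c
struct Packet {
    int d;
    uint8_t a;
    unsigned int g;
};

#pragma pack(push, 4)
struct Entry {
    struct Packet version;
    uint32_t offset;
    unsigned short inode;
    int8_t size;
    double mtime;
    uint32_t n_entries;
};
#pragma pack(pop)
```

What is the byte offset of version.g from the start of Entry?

Packet: d at 0 (size 4, align 4) → ends 4; a at 4 (size 1, align 1) → ends 5; pad 3 to align 4 for g; g at 8 (size 4, align 4) → ends 12; total 12 bytes, alignment 4
version at 0 (size 12, align 4) → ends 12
within Packet: g at 8
0 + 8 = 8

8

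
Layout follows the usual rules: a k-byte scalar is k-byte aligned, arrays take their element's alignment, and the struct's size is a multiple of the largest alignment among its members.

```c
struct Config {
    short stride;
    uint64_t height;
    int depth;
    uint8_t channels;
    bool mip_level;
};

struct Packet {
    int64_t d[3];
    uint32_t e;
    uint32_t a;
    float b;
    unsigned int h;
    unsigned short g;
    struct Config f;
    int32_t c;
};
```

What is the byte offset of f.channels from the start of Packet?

Config: stride at 0 (size 2, align 2) → ends 2; pad 6 to align 8 for height; height at 8 (size 8, align 8) → ends 16; depth at 16 (size 4, align 4) → ends 20; channels at 20 (size 1, align 1) → ends 21; mip_level at 21 (size 1, align 1) → ends 22; tail pad 2 to reach multiple of 8; total 24 bytes, alignment 8
d at 0 (size 24, align 8) → ends 24
e at 24 (size 4, align 4) → ends 28
a at 28 (size 4, align 4) → ends 32
b at 32 (size 4, align 4) → ends 36
h at 36 (size 4, align 4) → ends 40
g at 40 (size 2, align 2) → ends 42
pad 6 to align 8 for f
f at 48 (size 24, align 8) → ends 72
within Config: channels at 20
48 + 20 = 68

68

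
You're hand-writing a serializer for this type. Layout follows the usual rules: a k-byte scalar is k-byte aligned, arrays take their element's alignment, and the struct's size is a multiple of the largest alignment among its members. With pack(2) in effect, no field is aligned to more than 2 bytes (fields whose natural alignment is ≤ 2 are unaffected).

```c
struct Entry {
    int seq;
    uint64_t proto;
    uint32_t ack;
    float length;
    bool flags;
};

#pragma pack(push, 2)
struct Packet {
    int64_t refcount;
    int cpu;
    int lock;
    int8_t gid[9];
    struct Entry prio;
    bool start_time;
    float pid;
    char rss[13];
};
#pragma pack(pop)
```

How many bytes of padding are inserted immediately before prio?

Entry: @0: seq [4B, align 4] → 4; +4 pad (align 8); @8: proto [8B, align 8] → 16; @16: ack [4B, align 4] → 20; @20: length [4B, align 4] → 24; @24: flags [1B, align 1] → 25; +7 tail pad (align 8); size 32, align 8
@0: refcount [8B, align 2] → 8
@8: cpu [4B, align 2] → 12
@12: lock [4B, align 2] → 16
@16: gid [9B, align 1] → 25
+1 pad (align 2)
@26: prio [32B, align 2] → 58

1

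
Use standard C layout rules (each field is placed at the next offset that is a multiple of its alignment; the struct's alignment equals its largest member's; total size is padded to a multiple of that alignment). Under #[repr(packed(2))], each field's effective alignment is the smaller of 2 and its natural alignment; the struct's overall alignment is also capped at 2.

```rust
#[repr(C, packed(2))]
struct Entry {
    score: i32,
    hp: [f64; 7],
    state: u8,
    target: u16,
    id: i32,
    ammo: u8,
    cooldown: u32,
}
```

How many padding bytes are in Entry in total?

@0: score [4B, align 2] → 4
@4: hp [56B, align 2] → 60
@60: state [1B, align 1] → 61
+1 pad (align 2)
@62: target [2B, align 2] → 64
@64: id [4B, align 2] → 68
@68: ammo [1B, align 1] → 69
+1 pad (align 2)
@70: cooldown [4B, align 2] → 74
size 74, align 2
data bytes 72, size 74 → padding 2

2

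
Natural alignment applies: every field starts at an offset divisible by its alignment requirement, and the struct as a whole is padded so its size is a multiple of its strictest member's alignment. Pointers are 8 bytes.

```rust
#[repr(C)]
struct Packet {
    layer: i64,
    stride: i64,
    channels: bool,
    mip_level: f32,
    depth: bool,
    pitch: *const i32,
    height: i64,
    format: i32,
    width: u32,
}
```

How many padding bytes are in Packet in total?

@0: layer [8B, align 8] → 8
@8: stride [8B, align 8] → 16
@16: channels [1B, align 1] → 17
+3 pad (align 4)
@20: mip_level [4B, align 4] → 24
@24: depth [1B, align 1] → 25
+7 pad (align 8)
@32: pitch [8B, align 8] → 40
@40: height [8B, align 8] → 48
@48: format [4B, align 4] → 52
@52: width [4B, align 4] → 56
size 56, align 8
data bytes 46, size 56 → padding 10

10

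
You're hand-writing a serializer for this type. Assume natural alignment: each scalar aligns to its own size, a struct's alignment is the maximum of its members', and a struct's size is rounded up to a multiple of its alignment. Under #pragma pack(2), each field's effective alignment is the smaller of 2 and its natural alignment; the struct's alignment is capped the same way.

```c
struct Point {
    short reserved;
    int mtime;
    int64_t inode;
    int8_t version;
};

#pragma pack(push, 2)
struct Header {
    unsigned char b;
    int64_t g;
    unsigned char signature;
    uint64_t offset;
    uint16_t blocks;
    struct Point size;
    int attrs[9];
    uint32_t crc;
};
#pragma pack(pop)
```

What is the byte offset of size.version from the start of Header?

Point: @0: reserved [2B, align 2] → 2; +2 pad (align 4); @4: mtime [4B, align 4] → 8; @8: inode [8B, align 8] → 16; @16: version [1B, align 1] → 17; +7 tail pad (align 8); size 24, align 8
@0: b [1B, align 1] → 1
+1 pad (align 2)
@2: g [8B, align 2] → 10
@10: signature [1B, align 1] → 11
+1 pad (align 2)
@12: offset [8B, align 2] → 20
@20: blocks [2B, align 2] → 22
@22: size [24B, align 2] → 46
within Point: version at 16
22 + 16 = 38

38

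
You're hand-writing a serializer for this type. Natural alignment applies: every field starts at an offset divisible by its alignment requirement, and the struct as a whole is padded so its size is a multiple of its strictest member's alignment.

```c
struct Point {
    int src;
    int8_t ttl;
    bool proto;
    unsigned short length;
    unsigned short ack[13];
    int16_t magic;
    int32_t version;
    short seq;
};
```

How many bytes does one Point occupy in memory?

0..4  src  (4B, 4-aligned)
4..5  ttl  (1B, 1-aligned)
5..6  proto  (1B, 1-aligned)
6..8  length  (2B, 2-aligned)
8..34  ack  (26B, 2-aligned)
34..36  magic  (2B, 2-aligned)
36..40  version  (4B, 4-aligned)
40..42  seq  (2B, 2-aligned)
42..44  -- tail padding (2B)
sizeof = 44, alignof = 4

44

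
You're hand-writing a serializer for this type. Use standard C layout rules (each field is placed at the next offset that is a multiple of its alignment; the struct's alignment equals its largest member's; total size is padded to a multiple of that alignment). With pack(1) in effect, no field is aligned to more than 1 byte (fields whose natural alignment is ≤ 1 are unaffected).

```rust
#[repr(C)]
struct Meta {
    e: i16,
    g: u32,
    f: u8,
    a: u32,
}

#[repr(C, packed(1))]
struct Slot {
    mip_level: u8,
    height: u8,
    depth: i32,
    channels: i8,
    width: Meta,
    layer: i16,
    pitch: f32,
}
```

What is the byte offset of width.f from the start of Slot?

15

Meta: @0: e [2B, align 2] → 2; +2 pad (align 4); @4: g [4B, align 4] → 8; @8: f [1B, align 1] → 9; +3 pad (align 4); @12: a [4B, align 4] → 16; size 16, align 4
@0: mip_level [1B, align 1] → 1
@1: height [1B, align 1] → 2
@2: depth [4B, align 1] → 6
@6: channels [1B, align 1] → 7
@7: width [16B, align 1] → 23
within Meta: f at 8
7 + 8 = 15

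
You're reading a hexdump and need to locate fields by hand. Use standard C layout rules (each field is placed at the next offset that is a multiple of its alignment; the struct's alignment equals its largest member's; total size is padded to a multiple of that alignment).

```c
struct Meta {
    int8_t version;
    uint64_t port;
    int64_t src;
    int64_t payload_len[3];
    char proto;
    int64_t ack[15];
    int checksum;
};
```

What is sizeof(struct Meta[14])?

0..1  version  (1B, 1-aligned)
1..8  -- padding (7B)
8..16  port  (8B, 8-aligned)
16..24  src  (8B, 8-aligned)
24..48  payload_len  (24B, 8-aligned)
48..49  proto  (1B, 1-aligned)
49..56  -- padding (7B)
56..176  ack  (120B, 8-aligned)
176..180  checksum  (4B, 4-aligned)
180..184  -- tail padding (4B)
sizeof = 184, alignof = 8
array of 14: 14 × 184 = 2576

2576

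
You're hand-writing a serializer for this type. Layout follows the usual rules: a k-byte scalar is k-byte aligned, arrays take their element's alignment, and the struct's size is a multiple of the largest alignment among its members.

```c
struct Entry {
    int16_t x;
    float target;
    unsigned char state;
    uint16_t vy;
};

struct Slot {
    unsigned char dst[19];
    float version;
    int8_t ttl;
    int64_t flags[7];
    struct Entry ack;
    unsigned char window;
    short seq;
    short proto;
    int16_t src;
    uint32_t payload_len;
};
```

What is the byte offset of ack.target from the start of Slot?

Entry: x at 0 (size 2, align 2) → ends 2; pad 2 to align 4 for target; target at 4 (size 4, align 4) → ends 8; state at 8 (size 1, align 1) → ends 9; pad 1 to align 2 for vy; vy at 10 (size 2, align 2) → ends 12; total 12 bytes, alignment 4
dst at 0 (size 19, align 1) → ends 19
pad 1 to align 4 for version
version at 20 (size 4, align 4) → ends 24
ttl at 24 (size 1, align 1) → ends 25
pad 7 to align 8 for flags
flags at 32 (size 56, align 8) → ends 88
ack at 88 (size 12, align 4) → ends 100
within Entry: target at 4
88 + 4 = 92

92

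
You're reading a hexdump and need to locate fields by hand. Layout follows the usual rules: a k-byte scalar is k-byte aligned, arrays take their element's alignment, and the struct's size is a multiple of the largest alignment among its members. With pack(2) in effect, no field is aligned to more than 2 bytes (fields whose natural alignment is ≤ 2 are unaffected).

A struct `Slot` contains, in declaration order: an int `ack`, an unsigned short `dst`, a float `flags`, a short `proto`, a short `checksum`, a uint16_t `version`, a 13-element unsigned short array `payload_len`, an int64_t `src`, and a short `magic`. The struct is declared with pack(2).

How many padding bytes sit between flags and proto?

0..4  ack  (4B, 2-aligned)
4..6  dst  (2B, 2-aligned)
6..10  flags  (4B, 2-aligned)
10..12  proto  (2B, 2-aligned)

0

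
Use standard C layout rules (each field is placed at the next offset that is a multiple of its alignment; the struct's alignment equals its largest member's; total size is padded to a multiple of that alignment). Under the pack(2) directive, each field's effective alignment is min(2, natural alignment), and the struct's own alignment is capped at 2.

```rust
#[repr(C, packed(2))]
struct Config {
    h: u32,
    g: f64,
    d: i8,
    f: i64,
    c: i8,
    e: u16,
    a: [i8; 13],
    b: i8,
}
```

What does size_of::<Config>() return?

@0: h [4B, align 2] → 4
@4: g [8B, align 2] → 12
@12: d [1B, align 1] → 13
+1 pad (align 2)
@14: f [8B, align 2] → 22
@22: c [1B, align 1] → 23
+1 pad (align 2)
@24: e [2B, align 2] → 26
@26: a [13B, align 1] → 39
@39: b [1B, align 1] → 40
size 40, align 2

40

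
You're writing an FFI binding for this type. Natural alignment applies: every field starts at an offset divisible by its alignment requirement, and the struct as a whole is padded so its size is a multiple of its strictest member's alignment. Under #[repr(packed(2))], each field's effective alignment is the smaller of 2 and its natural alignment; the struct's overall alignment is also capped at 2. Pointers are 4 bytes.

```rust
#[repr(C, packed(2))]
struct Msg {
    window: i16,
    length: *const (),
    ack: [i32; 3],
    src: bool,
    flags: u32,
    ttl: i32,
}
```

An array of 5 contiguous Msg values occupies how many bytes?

140

0..2  window  (2B, 2-aligned)
2..6  length  (4B, 2-aligned)
6..18  ack  (12B, 2-aligned)
18..19  src  (1B, 1-aligned)
19..20  -- padding (1B)
20..24  flags  (4B, 2-aligned)
24..28  ttl  (4B, 2-aligned)
sizeof = 28, alignof = 2
array of 5: 5 × 28 = 140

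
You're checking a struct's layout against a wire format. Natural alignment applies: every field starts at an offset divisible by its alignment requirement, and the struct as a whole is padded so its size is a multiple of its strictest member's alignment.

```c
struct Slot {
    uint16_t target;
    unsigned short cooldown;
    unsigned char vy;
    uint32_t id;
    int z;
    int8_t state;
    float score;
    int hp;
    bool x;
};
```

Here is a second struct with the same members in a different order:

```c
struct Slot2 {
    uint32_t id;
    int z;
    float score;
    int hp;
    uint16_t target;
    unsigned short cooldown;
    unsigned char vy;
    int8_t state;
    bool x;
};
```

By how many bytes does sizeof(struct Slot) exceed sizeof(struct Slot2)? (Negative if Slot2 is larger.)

8

@0: target [2B, align 2] → 2
@2: cooldown [2B, align 2] → 4
@4: vy [1B, align 1] → 5
+3 pad (align 4)
@8: id [4B, align 4] → 12
@12: z [4B, align 4] → 16
@16: state [1B, align 1] → 17
+3 pad (align 4)
@20: score [4B, align 4] → 24
@24: hp [4B, align 4] → 28
@28: x [1B, align 1] → 29
+3 tail pad (align 4)
size 32, align 4
— Slot2 —
@0: id [4B, align 4] → 4
@4: z [4B, align 4] → 8
@8: score [4B, align 4] → 12
@12: hp [4B, align 4] → 16
@16: target [2B, align 2] → 18
@18: cooldown [2B, align 2] → 20
@20: vy [1B, align 1] → 21
@21: state [1B, align 1] → 22
@22: x [1B, align 1] → 23
+1 tail pad (align 4)
size 24, align 4
32 − 24 = 8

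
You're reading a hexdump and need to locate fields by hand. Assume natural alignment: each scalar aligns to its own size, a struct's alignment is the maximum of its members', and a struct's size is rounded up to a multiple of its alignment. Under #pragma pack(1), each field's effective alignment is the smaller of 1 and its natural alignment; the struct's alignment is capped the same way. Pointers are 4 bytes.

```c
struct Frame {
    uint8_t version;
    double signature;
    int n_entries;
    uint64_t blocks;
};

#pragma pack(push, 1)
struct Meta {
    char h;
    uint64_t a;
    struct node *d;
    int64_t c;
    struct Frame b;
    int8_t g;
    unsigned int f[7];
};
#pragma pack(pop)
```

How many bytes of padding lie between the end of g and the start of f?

0

Frame: version at 0 (size 1, align 1) → ends 1; pad 7 to align 8 for signature; signature at 8 (size 8, align 8) → ends 16; n_entries at 16 (size 4, align 4) → ends 20; pad 4 to align 8 for blocks; blocks at 24 (size 8, align 8) → ends 32; total 32 bytes, alignment 8
h at 0 (size 1, align 1) → ends 1
a at 1 (size 8, align 1) → ends 9
d at 9 (size 4, align 1) → ends 13
c at 13 (size 8, align 1) → ends 21
b at 21 (size 32, align 1) → ends 53
g at 53 (size 1, align 1) → ends 54
f at 54 (size 28, align 1) → ends 82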